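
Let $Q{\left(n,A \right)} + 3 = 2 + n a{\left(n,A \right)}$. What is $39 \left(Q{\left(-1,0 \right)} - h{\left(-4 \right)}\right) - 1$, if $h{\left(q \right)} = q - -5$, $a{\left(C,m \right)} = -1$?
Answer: $-40$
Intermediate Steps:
$h{\left(q \right)} = 5 + q$ ($h{\left(q \right)} = q + 5 = 5 + q$)
$Q{\left(n,A \right)} = -1 - n$ ($Q{\left(n,A \right)} = -3 + \left(2 + n \left(-1\right)\right) = -3 - \left(-2 + n\right) = -1 - n$)
$39 \left(Q{\left(-1,0 \right)} - h{\left(-4 \right)}\right) - 1 = 39 \left(\left(-1 - -1\right) - \left(5 - 4\right)\right) - 1 = 39 \left(\left(-1 + 1\right) - 1\right) - 1 = 39 \left(0 - 1\right) - 1 = 39 \left(-1\right) - 1 = -39 - 1 = -40$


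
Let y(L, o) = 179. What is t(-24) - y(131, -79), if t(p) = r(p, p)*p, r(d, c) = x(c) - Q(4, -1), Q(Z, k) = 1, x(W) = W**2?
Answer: -13979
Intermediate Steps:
r(d, c) = -1 + c**2 (r(d, c) = c**2 - 1*1 = c**2 - 1 = -1 + c**2)
t(p) = p*(-1 + p**2) (t(p) = (-1 + p**2)*p = p*(-1 + p**2))
t(-24) - y(131, -79) = ((-24)**3 - 1*(-24)) - 1*179 = (-13824 + 24) - 179 = -13800 - 179 = -13979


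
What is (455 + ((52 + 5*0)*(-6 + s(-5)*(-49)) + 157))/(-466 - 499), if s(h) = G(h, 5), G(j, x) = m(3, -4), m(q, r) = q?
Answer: 7344/965 ≈ 7.6104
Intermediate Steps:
G(j, x) = 3
s(h) = 3
(455 + ((52 + 5*0)*(-6 + s(-5)*(-49)) + 157))/(-466 - 499) = (455 + ((52 + 5*0)*(-6 + 3*(-49)) + 157))/(-466 - 499) = (455 + ((52 + 0)*(-6 - 147) + 157))/(-965) = (455 + (52*(-153) + 157))*(-1/965) = (455 + (-7956 + 157))*(-1/965) = (455 - 7799)*(-1/965) = -7344*(-1/965) = 7344/965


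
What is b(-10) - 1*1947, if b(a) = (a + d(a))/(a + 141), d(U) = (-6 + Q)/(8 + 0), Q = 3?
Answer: -2040539/1048 ≈ -1947.1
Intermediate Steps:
d(U) = -3/8 (d(U) = (-6 + 3)/(8 + 0) = -3/8)
b(a) = (-3/8 + a)/(141 + a) (b(a) = (a - 3/8)/(a + 141) = (-3/8 + a)/(141 + a))
b(-10) - 1*1947 = (-3/8 - 10)/(141 - 10) - 1*1947 = -83/8/131 - 1947 = (1/131)*(-83/8) - 1947 = -83/1048 - 1947 = -2040539/1048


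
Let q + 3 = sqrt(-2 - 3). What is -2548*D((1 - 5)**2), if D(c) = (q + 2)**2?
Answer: 10192 + 5096*I*sqrt(5) ≈ 10192.0 + 11395.0*I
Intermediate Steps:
q = -3 + I*sqrt(5) (q = -3 + sqrt(-2 - 3) = -3 + sqrt(-5) = -3 + I*sqrt(5) ≈ -3.0 + 2.2361*I)
D(c) = (-1 + I*sqrt(5))**2 (D(c) = ((-3 + I*sqrt(5)) + 2)**2 = (-1 + I*sqrt(5))**2)
-2548*D((1 - 5)**2) = -2548*(-1 + I*sqrt(5))**2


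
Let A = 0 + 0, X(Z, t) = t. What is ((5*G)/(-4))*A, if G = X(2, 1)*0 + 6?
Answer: 0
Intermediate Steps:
G = 6 (G = 1*0 + 6 = 0 + 6 = 6)
A = 0
((5*G)/(-4))*A = ((5*6)/(-4))*0 = -¼*30*0 = -15/2*0 = 0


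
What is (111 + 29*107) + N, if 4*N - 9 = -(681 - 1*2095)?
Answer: 14279/4 ≈ 3569.8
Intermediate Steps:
N = 1423/4 (N = 9/4 + (-(681 - 1*2095))/4 = 9/4 + (-(681 - 2095))/4 = 9/4 + (-1*(-1414))/4 = 9/4 + (1/4)*1414 = 9/4 + 707/2 = 1423/4 ≈ 355.75)
(111 + 29*107) + N = (111 + 29*107) + 1423/4 = (111 + 3103) + 1423/4 = 3214 + 1423/4 = 14279/4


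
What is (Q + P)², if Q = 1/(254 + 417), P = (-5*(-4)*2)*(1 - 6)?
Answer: 18009371601/450241 ≈ 39999.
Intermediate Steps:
P = -200 (P = (20*2)*(-5) = 40*(-5) = -200)
Q = 1/671 ≈ 0.0014903
(Q + P)² = (1/671 - 200)² = (-134199/671)² = 18009371601/450241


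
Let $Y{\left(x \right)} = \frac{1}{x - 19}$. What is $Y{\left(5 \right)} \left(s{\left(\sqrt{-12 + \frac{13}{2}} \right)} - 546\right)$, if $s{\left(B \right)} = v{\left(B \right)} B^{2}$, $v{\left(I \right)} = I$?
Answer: $39 + \frac{11 i \sqrt{22}}{56} \approx 39.0 + 0.92133 i$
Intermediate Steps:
$s{\left(B \right)} = B^{3}$ ($s{\left(B \right)} = B B^{2} = B^{3}$)
$Y{\left(x \right)} = \frac{1}{-19 + x}$
$Y{\left(5 \right)} \left(s{\left(\sqrt{-12 + \frac{13}{2}} \right)} - 546\right) = \frac{\left(\sqrt{-12 + \frac{13}{2}}\right)^{3} - 546}{-19 + 5} = \frac{\left(\sqrt{-12 + 13 \cdot \frac{1}{2}}\right)^{3} - 546}{-14} = - \frac{\left(\sqrt{-12 + \frac{13}{2}}\right)^{3} - 546}{14} = - \frac{\left(\sqrt{- \frac{11}{2}}\right)^{3} - 546}{14} = - \frac{\left(\frac{i \sqrt{22}}{2}\right)^{3} - 546}{14} = - \frac{- \frac{11 i \sqrt{22}}{4} - 546}{14} = - \frac{-546 - \frac{11 i \sqrt{22}}{4}}{14} = 39 + \frac{11 i \sqrt{22}}{56}$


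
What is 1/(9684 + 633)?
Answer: 1/10317 ≈ 9.6927e-5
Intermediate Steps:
1/(9684 + 633) = 1/10317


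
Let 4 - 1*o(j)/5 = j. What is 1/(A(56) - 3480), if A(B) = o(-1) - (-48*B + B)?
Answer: -1/823 ≈ -0.0012151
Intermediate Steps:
o(j) = 20 - 5*j
A(B) = 25 + 47*B (A(B) = (20 - 5*(-1)) - (-48*B + B) = (20 + 5) - (-47)*B = 25 + 47*B)
1/(A(56) - 3480) = 1/((25 + 47*56) - 3480) = 1/((25 + 2632) - 3480) = 1/(2657 - 3480) = 1/(-823) = -1/823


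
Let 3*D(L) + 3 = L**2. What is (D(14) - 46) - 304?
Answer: -857/3 ≈ -285.67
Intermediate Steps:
D(L) = -1 + L**2/3
(D(14) - 46) - 304 = ((-1 + (1/3)*14**2) - 46) - 304 = ((-1 + (1/3)*196) - 46) - 304 = ((-1 + 196/3) - 46) - 304 = (193/3 - 46) - 304 = 55/3 - 304 = -857/3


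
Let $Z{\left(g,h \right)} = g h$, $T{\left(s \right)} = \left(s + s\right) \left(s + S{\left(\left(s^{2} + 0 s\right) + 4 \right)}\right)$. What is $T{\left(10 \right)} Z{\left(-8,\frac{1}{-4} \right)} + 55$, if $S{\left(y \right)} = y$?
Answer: $4615$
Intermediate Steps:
$T{\left(s \right)} = 2 s \left(4 + s + s^{2}\right)$ ($T{\left(s \right)} = \left(s + s\right) \left(s + \left(\left(s^{2} + 0 s\right) + 4\right)\right) = 2 s \left(s + \left(\left(s^{2} + 0\right) + 4\right)\right) = 2 s \left(s + \left(s^{2} + 4\right)\right) = 2 s \left(s + \left(4 + s^{2}\right)\right) = 2 s \left(4 + s + s^{2}\right)$)
$T{\left(10 \right)} Z{\left(-8,\frac{1}{-4} \right)} + 55 = 2 \cdot 10 \left(4 + 10 + 10^{2}\right) \left(- \frac{8}{-4}\right) + 55 = 2 \cdot 10 \left(4 + 10 + 100\right) \left(\left(-8\right) \left(- \frac{1}{4}\right)\right) + 55 = 2 \cdot 10 \cdot 114 \cdot 2 + 55 = 2280 \cdot 2 + 55 = 4560 + 55 = 4615$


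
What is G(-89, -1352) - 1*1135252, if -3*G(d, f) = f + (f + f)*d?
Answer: -1215020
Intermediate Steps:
G(d, f) = -f/3 - 2*d*f/3 (G(d, f) = -(f + (f + f)*d)/3 = -(f + (2*f)*d)/3 = -(f + 2*d*f)/3 = -f/3 - 2*d*f/3)
G(-89, -1352) - 1*1135252 = -⅓*(-1352)*(1 + 2*(-89)) - 1*1135252 = -⅓*(-1352)*(1 - 178) - 1135252 = -⅓*(-1352)*(-177) - 1135252 = -79768 - 1135252 = -1215020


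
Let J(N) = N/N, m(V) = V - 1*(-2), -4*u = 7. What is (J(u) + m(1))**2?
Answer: 16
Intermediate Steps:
u = -7/4 (u = -1/4*7 = -7/4 ≈ -1.7500)
m(V) = 2 + V (m(V) = V + 2 = 2 + V)
J(N) = 1
(J(u) + m(1))**2 = (1 + (2 + 1))**2 = (1 + 3)**2 = 4**2 = 16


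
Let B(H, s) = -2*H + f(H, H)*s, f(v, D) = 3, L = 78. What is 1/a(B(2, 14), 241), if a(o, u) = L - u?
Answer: -1/163 ≈ -0.0061350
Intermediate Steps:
B(H, s) = -2*H + 3*s
a(o, u) = 78 - u
1/a(B(2, 14), 241) = 1/(78 - 1*241) = 1/(78 - 241) = 1/(-163) = -1/163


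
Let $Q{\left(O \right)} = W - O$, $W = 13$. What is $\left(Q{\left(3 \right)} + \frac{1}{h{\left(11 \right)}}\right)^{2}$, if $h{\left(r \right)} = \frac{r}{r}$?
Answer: $121$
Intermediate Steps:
$h{\left(r \right)} = 1$
$Q{\left(O \right)} = 13 - O$
$\left(Q{\left(3 \right)} + \frac{1}{h{\left(11 \right)}}\right)^{2} = \left(\left(13 - 3\right) + 1^{-1}\right)^{2} = \left(\left(13 - 3\right) + 1\right)^{2} = \left(10 + 1\right)^{2} = 11^{2} = 121$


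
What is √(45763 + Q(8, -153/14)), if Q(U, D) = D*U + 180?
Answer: √2246923/7 ≈ 214.14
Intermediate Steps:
Q(U, D) = 180 + D*U
√(45763 + Q(8, -153/14)) = √(45763 + (180 - 153/14*8)) = √(45763 + (180 - 612/7)) = √(45763 + 648/7) = √(320989/7) = √2246923/7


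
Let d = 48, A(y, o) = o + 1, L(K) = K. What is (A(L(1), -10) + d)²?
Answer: 1521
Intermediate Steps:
A(y, o) = 1 + o
(A(L(1), -10) + d)² = ((1 - 10) + 48)² = (-9 + 48)² = 39² = 1521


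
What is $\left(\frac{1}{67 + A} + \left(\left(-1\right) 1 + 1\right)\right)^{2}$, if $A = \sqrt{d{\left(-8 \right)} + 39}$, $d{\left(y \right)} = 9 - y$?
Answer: $\frac{4545}{19651489} - \frac{268 \sqrt{14}}{19651489} \approx 0.00018025$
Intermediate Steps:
$A = 2 \sqrt{14}$ ($A = \sqrt{\left(9 - -8\right) + 39} = \sqrt{\left(9 + 8\right) + 39} = \sqrt{17 + 39} = \sqrt{56} = 2 \sqrt{14} \approx 7.4833$)
$\left(\frac{1}{67 + A} + \left(\left(-1\right) 1 + 1\right)\right)^{2} = \left(\frac{1}{67 + 2 \sqrt{14}} + \left(\left(-1\right) 1 + 1\right)\right)^{2} = \left(\frac{1}{67 + 2 \sqrt{14}} + \left(-1 + 1\right)\right)^{2} = \left(\frac{1}{67 + 2 \sqrt{14}} + 0\right)^{2} = \left(\frac{1}{67 + 2 \sqrt{14}}\right)^{2} = \frac{1}{\left(67 + 2 \sqrt{14}\right)^{2}}$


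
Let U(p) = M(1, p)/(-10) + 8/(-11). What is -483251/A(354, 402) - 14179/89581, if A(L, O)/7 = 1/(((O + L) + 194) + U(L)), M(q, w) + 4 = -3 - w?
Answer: -4692258088827751/68977370 ≈ -6.8026e+7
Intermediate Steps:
M(q, w) = -7 - w (M(q, w) = -4 + (-3 - w) = -7 - w)
U(p) = -3/110 + p/10 (U(p) = (-7 - p)/(-10) + 8/(-11) = (-7 - p)*(-⅒) + 8*(-1/11) = (7/10 + p/10) - 8/11 = -3/110 + p/10)
A(L, O) = 7/(21337/110 + O + 11*L/10) (A(L, O) = 7/(((O + L) + 194) + (-3/110 + L/10)) = 7/(((L + O) + 194) + (-3/110 + L/10)) = 7/((194 + L + O) + (-3/110 + L/10)) = 7/(21337/110 + O + 11*L/10))
-483251/A(354, 402) - 14179/89581 = -483251/(770/(21337 + 110*402 + 121*354)) - 14179/89581 = -483251/(770/(21337 + 44220 + 42834)) - 14179*1/89581 = -483251/(770/108391) - 14179/89581 = -483251/(770*(1/108391)) - 14179/89581 = -483251/770/108391 - 14179/89581 = -483251*108391/770 - 14179/89581 = -52380059141/770 - 14179/89581 = -4692258088827751/68977370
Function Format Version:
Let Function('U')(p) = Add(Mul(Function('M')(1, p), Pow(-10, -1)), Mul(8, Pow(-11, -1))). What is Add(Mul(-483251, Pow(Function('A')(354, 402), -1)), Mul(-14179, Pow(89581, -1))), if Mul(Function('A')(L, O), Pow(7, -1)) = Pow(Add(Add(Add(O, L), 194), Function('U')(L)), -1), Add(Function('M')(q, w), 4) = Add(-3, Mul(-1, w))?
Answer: Rational(-4692258088827751, 68977370) ≈ -6.8026e+7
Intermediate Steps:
Function('M')(q, w) = Add(-7, Mul(-1, w)) (Function('M')(q, w) = Add(-4, Add(-3, Mul(-1, w))) = Add(-7, Mul(-1, w)))
Function('U')(p) = Add(Rational(-3, 110), Mul(Rational(1, 10), p)) (Function('U')(p) = Add(Mul(Add(-7, Mul(-1, p)), Pow(-10, -1)), Mul(8, Pow(-11, -1))) = Add(Mul(Add(-7, Mul(-1, p)), Rational(-1, 10)), Mul(8, Rational(-1, 11))) = Add(Add(Rational(7, 10), Mul(Rational(1, 10), p)), Rational(-8, 11)) = Add(Rational(-3, 110), Mul(Rational(1, 10), p)))
Function('A')(L, O) = Mul(7, Pow(Add(Rational(21337, 110), O, Mul(Rational(11, 10), L)), -1)) (Function('A')(L, O) = Mul(7, Pow(Add(Add(Add(O, L), 194), Add(Rational(-3, 110), Mul(Rational(1, 10), L))), -1)) = Mul(7, Pow(Add(Add(Add(L, O), 194), Add(Rational(-3, 110), Mul(Rational(1, 10), L))), -1)) = Mul(7, Pow(Add(Add(194, L, O), Add(Rational(-3, 110), Mul(Rational(1, 10), L))), -1)) = Mul(7, Pow(Add(Rational(21337, 110), O, Mul(Rational(11, 10), L)), -1)))
Add(Mul(-483251, Pow(Function('A')(354, 402), -1)), Mul(-14179, Pow(89581, -1))) = Add(Mul(-483251, Pow(Mul(770, Pow(Add(21337, Mul(110, 402), Mul(121, 354)), -1)), -1)), Mul(-14179, Pow(89581, -1))) = Add(Mul(-483251, Pow(Mul(770, Pow(Add(21337, 44220, 42834), -1)), -1)), Mul(-14179, Rational(1, 89581))) = Add(Mul(-483251, Pow(Mul(770, Pow(108391, -1)), -1)), Rational(-14179, 89581)) = Add(Mul(-483251, Pow(Mul(770, Rational(1, 108391)), -1)), Rational(-14179, 89581)) = Add(Mul(-483251, Pow(Rational(770, 108391), -1)), Rational(-14179, 89581)) = Add(Mul(-483251, Rational(108391, 770)), Rational(-14179, 89581)) = Add(Rational(-52380059141, 770), Rational(-14179, 89581)) = Rational(-4692258088827751, 68977370)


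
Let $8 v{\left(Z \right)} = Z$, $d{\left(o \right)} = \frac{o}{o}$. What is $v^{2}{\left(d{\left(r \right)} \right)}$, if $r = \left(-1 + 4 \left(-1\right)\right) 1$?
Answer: $\frac{1}{64} \approx 0.015625$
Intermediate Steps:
$r = -5$ ($r = \left(-1 - 4\right) 1 = \left(-5\right) 1 = -5$)
$d{\left(o \right)} = 1$
$v{\left(Z \right)} = \frac{Z}{8}$
$v^{2}{\left(d{\left(r \right)} \right)} = \left(\frac{1}{8} \cdot 1\right)^{2} = \left(\frac{1}{8}\right)^{2} = \frac{1}{64}$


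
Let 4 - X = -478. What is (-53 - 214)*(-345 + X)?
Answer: -36579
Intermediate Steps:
X = 482 (X = 4 - 1*(-478) = 4 + 478 = 482)
(-53 - 214)*(-345 + X) = (-53 - 214)*(-345 + 482) = -267*137 = -36579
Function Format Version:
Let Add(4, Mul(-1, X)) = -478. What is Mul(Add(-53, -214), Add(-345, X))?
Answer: -36579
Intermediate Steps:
X = 482 (X = Add(4, Mul(-1, -478)) = Add(4, 478) = 482)
Mul(Add(-53, -214), Add(-345, X)) = Mul(Add(-53, -214), Add(-345, 482)) = Mul(-267, 137) = -36579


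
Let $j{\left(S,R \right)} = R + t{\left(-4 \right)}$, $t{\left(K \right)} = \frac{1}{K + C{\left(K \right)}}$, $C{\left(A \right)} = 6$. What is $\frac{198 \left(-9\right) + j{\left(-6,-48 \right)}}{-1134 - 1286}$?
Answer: $\frac{3659}{4840} \approx 0.75599$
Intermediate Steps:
$t{\left(K \right)} = \frac{1}{6 + K}$ ($t{\left(K \right)} = \frac{1}{K + 6} = \frac{1}{6 + K}$)
$j{\left(S,R \right)} = \frac{1}{2} + R$ ($j{\left(S,R \right)} = R + \frac{1}{6 - 4} = R + \frac{1}{2} = \frac{1}{2} + R$)
$\frac{198 \left(-9\right) + j{\left(-6,-48 \right)}}{-1134 - 1286} = \frac{198 \left(-9\right) + \left(\frac{1}{2} - 48\right)}{-1134 - 1286} = \frac{-1782 - \frac{95}{2}}{-2420} = \left(- \frac{3659}{2}\right) \left(- \frac{1}{2420}\right) = \frac{3659}{4840}$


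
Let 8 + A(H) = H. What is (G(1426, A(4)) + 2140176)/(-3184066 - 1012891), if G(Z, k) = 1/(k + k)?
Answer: -17121407/33575656 ≈ -0.50994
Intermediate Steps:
A(H) = -8 + H
G(Z, k) = 1/(2*k)
(G(1426, A(4)) + 2140176)/(-3184066 - 1012891) = (1/(2*(-8 + 4)) + 2140176)/(-3184066 - 1012891) = ((½)/(-4) + 2140176)/(-4196957) = ((½)*(-¼) + 2140176)*(-1/4196957) = (-⅛ + 2140176)*(-1/4196957) = (17121407/8)*(-1/4196957) = -17121407/33575656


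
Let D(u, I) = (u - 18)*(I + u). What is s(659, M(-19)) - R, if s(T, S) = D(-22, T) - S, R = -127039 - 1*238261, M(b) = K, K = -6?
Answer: 339826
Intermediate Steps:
D(u, I) = (-18 + u)*(I + u)
M(b) = -6
R = -365300 (R = -127039 - 238261 = -365300)
s(T, S) = 880 - S - 40*T (s(T, S) = ((-22)**2 - 18*T - 18*(-22) + T*(-22)) - S = (484 - 18*T + 396 - 22*T) - S = (880 - 40*T) - S = 880 - S - 40*T)
s(659, M(-19)) - R = (880 - 1*(-6) - 40*659) - 1*(-365300) = (880 + 6 - 26360) + 365300 = -25474 + 365300 = 339826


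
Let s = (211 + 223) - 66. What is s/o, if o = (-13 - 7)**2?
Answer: 23/25 ≈ 0.92000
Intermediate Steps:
o = 400 (o = (-20)**2 = 400)
s = 368 (s = 434 - 66 = 368)
s/o = 368/400 = 368*(1/400) = 23/25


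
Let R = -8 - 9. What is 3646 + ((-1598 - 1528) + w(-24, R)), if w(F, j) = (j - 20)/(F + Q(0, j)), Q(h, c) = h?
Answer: 12517/24 ≈ 521.54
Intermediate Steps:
R = -17
w(F, j) = (-20 + j)/F (w(F, j) = (j - 20)/(F + 0) = (-20 + j)/F)
3646 + ((-1598 - 1528) + w(-24, R)) = 3646 + ((-1598 - 1528) + (-20 - 17)/(-24)) = 3646 + (-3126 - 1/24*(-37)) = 3646 + (-3126 + 37/24) = 3646 - 74987/24 = 12517/24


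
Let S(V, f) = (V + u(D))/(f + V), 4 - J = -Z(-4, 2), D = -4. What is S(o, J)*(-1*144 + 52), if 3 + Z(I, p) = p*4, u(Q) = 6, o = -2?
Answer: -368/7 ≈ -52.571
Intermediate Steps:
Z(I, p) = -3 + 4*p (Z(I, p) = -3 + p*4 = -3 + 4*p)
J = 9 (J = 4 - (-1)*(-3 + 4*2) = 4 - (-1)*(-3 + 8) = 4 - (-1)*5 = 4 - 1*(-5) = 4 + 5 = 9)
S(V, f) = (6 + V)/(V + f) (S(V, f) = (V + 6)/(f + V) = (6 + V)/(V + f))
S(o, J)*(-1*144 + 52) = ((6 - 2)/(-2 + 9))*(-1*144 + 52) = (4/7)*(-144 + 52) = ((⅐)*4)*(-92) = (4/7)*(-92) = -368/7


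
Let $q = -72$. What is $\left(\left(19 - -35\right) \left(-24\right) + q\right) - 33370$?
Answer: $-34738$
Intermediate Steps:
$\left(\left(19 - -35\right) \left(-24\right) + q\right) - 33370 = \left(\left(19 - -35\right) \left(-24\right) - 72\right) - 33370 = \left(\left(19 + 35\right) \left(-24\right) - 72\right) - 33370 = \left(54 \left(-24\right) - 72\right) - 33370 = \left(-1296 - 72\right) - 33370 = -1368 - 33370 = -34738$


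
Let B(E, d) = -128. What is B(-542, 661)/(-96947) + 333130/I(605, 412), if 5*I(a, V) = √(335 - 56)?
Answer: 128/96947 + 1665650*√31/93 ≈ 99720.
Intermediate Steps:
I(a, V) = 3*√31/5 (I(a, V) = √(335 - 56)/5 = √279/5 = (3*√31)/5 = 3*√31/5)
B(-542, 661)/(-96947) + 333130/I(605, 412) = -128/(-96947) + 333130/((3*√31/5)) = -128*(-1/96947) + 333130*(5*√31/93) = 128/96947 + 1665650*√31/93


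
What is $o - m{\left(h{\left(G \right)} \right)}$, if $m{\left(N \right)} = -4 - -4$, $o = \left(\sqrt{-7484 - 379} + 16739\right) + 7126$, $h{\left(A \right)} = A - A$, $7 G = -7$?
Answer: $23865 + i \sqrt{7863} \approx 23865.0 + 88.674 i$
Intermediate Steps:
$G = -1$ ($G = \frac{1}{7} \left(-7\right) = -1$)
$h{\left(A \right)} = 0$
$o = 23865 + i \sqrt{7863}$ ($o = \left(\sqrt{-7863} + 16739\right) + 7126 = \left(i \sqrt{7863} + 16739\right) + 7126 = \left(16739 + i \sqrt{7863}\right) + 7126 = 23865 + i \sqrt{7863} \approx 23865.0 + 88.674 i$)
$m{\left(N \right)} = 0$ ($m{\left(N \right)} = -4 + 4 = 0$)
$o - m{\left(h{\left(G \right)} \right)} = \left(23865 + i \sqrt{7863}\right) - 0 = \left(23865 + i \sqrt{7863}\right) + 0 = 23865 + i \sqrt{7863}$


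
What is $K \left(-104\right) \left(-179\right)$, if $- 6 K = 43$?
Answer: $- \frac{400244}{3} \approx -1.3341 \cdot 10^{5}$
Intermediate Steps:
$K = - \frac{43}{6}$ ($K = \left(- \frac{1}{6}\right) 43 = - \frac{43}{6} \approx -7.1667$)
$K \left(-104\right) \left(-179\right) = \left(- \frac{43}{6}\right) \left(-104\right) \left(-179\right) = \frac{2236}{3} \left(-179\right) = - \frac{400244}{3}$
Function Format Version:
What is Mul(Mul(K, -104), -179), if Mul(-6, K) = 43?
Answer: Rational(-400244, 3) ≈ -1.3341e+5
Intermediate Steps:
K = Rational(-43, 6) (K = Mul(Rational(-1, 6), 43) = Rational(-43, 6) ≈ -7.1667)
Mul(Mul(K, -104), -179) = Mul(Mul(Rational(-43, 6), -104), -179) = Mul(Rational(2236, 3), -179) = Rational(-400244, 3)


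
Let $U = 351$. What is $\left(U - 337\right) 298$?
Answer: $4172$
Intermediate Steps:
$\left(U - 337\right) 298 = \left(351 - 337\right) 298 = 14 \cdot 298 = 4172$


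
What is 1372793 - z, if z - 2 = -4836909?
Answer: 6209700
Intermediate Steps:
z = -4836907 (z = 2 - 4836909 = -4836907)
1372793 - z = 1372793 - 1*(-4836907) = 1372793 + 4836907 = 6209700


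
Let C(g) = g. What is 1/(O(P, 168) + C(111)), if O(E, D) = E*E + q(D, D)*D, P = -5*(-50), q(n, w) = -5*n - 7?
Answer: -1/79685 ≈ -1.2549e-5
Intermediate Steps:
q(n, w) = -7 - 5*n
P = 250
O(E, D) = E² + D*(-7 - 5*D) (O(E, D) = E*E + (-7 - 5*D)*D = E² + D*(-7 - 5*D))
1/(O(P, 168) + C(111)) = 1/((250² - 1*168*(7 + 5*168)) + 111) = 1/((62500 - 1*168*(7 + 840)) + 111) = 1/((62500 - 1*168*847) + 111) = 1/((62500 - 142296) + 111) = 1/(-79796 + 111) = 1/(-79685) = -1/79685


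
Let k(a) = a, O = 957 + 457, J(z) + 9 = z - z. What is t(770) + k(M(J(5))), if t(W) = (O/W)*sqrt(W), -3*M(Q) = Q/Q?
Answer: -1/3 + 101*sqrt(770)/55 ≈ 50.624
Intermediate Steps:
J(z) = -9 (J(z) = -9 + (z - z) = -9 + 0 = -9)
O = 1414
M(Q) = -1/3 (M(Q) = -Q/(3*Q) = -1/3*1 = -1/3)
t(W) = 1414/sqrt(W) (t(W) = (1414/W)*sqrt(W) = 1414/sqrt(W))
t(770) + k(M(J(5))) = 1414/sqrt(770) - 1/3 = 1414*(sqrt(770)/770) - 1/3 = 101*sqrt(770)/55 - 1/3 = -1/3 + 101*sqrt(770)/55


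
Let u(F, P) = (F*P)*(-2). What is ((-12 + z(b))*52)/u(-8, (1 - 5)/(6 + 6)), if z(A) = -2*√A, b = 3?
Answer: 117 + 39*√3/2 ≈ 150.77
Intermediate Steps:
u(F, P) = -2*F*P
((-12 + z(b))*52)/u(-8, (1 - 5)/(6 + 6)) = ((-12 - 2*√3)*52)/((-2*(-8)*(1 - 5)/(6 + 6))) = (-624 - 104*√3)/((-2*(-8)*(-4/12))) = (-624 - 104*√3)/((-2*(-8)*(-4*1/12))) = (-624 - 104*√3)/((-2*(-8)*(-⅓))) = (-624 - 104*√3)/(-16/3) = (-624 - 104*√3)*(-3/16) = 117 + 39*√3/2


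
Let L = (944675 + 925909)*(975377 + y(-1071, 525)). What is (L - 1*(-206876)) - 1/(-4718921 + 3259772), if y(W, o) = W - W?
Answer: 2662253562264935557/1459149 ≈ 1.8245e+12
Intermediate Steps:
y(W, o) = 0
L = 1824524610168 (L = (944675 + 925909)*(975377 + 0) = 1870584*975377 = 1824524610168)
(L - 1*(-206876)) - 1/(-4718921 + 3259772) = (1824524610168 - 1*(-206876)) - 1/(-4718921 + 3259772) = (1824524610168 + 206876) - 1/(-1459149) = 1824524817044 - 1*(-1/1459149) = 1824524817044 + 1/1459149 = 2662253562264935557/1459149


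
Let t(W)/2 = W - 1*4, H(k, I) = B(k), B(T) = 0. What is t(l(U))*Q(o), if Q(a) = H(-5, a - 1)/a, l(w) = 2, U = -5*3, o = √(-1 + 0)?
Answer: 0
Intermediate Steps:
o = I (o = √(-1) = I ≈ 1.0*I)
U = -15
H(k, I) = 0
t(W) = -8 + 2*W (t(W) = 2*(W - 1*4) = 2*(W - 4) = 2*(-4 + W) = -8 + 2*W)
Q(a) = 0 (Q(a) = 0/a = 0)
t(l(U))*Q(o) = (-8 + 2*2)*0 = (-8 + 4)*0 = -4*0 = 0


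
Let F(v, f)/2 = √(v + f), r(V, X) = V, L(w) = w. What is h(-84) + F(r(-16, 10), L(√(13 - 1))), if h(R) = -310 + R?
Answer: -394 + 2*I*√(16 - 2*√3) ≈ -394.0 + 7.0812*I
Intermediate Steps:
F(v, f) = 2*√(f + v) (F(v, f) = 2*√(v + f) = 2*√(f + v))
h(-84) + F(r(-16, 10), L(√(13 - 1))) = (-310 - 84) + 2*√(√(13 - 1) - 16) = -394 + 2*√(√12 - 16) = -394 + 2*√(2*√3 - 16) = -394 + 2*√(-16 + 2*√3)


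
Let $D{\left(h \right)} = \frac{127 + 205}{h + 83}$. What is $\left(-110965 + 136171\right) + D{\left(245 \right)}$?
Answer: $\frac{2066975}{82} \approx 25207.0$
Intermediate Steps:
$D{\left(h \right)} = \frac{332}{83 + h}$
$\left(-110965 + 136171\right) + D{\left(245 \right)} = \left(-110965 + 136171\right) + \frac{332}{83 + 245} = 25206 + \frac{332}{328} = 25206 + 332 \cdot \frac{1}{328} = 25206 + \frac{83}{82} = \frac{2066975}{82}$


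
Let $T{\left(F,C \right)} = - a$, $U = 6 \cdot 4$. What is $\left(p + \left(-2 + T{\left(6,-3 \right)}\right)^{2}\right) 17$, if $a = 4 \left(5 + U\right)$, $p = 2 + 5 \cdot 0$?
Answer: $236742$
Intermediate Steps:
$p = 2$ ($p = 2 + 0 = 2$)
$U = 24$
$a = 116$ ($a = 4 \left(5 + 24\right) = 4 \cdot 29 = 116$)
$T{\left(F,C \right)} = -116$ ($T{\left(F,C \right)} = \left(-1\right) 116 = -116$)
$\left(p + \left(-2 + T{\left(6,-3 \right)}\right)^{2}\right) 17 = \left(2 + \left(-2 - 116\right)^{2}\right) 17 = \left(2 + \left(-118\right)^{2}\right) 17 = \left(2 + 13924\right) 17 = 13926 \cdot 17 = 236742$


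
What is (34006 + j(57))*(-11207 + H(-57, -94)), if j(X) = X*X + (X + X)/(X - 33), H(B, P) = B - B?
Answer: -1670280073/4 ≈ -4.1757e+8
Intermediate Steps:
H(B, P) = 0
j(X) = X**2 + 2*X/(-33 + X) (j(X) = X**2 + (2*X)/(-33 + X) = X**2 + 2*X/(-33 + X))
(34006 + j(57))*(-11207 + H(-57, -94)) = (34006 + 57*(2 + 57**2 - 33*57)/(-33 + 57))*(-11207 + 0) = (34006 + 57*(2 + 3249 - 1881)/24)*(-11207) = (34006 + 57*(1/24)*1370)*(-11207) = (34006 + 13015/4)*(-11207) = (149039/4)*(-11207) = -1670280073/4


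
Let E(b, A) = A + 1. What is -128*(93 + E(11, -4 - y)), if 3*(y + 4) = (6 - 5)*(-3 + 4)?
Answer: -35968/3 ≈ -11989.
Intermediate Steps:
y = -11/3 (y = -4 + ((6 - 5)*(-3 + 4))/3 = -4 + (1*1)/3 = -4 + (1/3)*1 = -4 + 1/3 = -11/3 ≈ -3.6667)
E(b, A) = 1 + A
-128*(93 + E(11, -4 - y)) = -128*(93 + (1 + (-4 - 1*(-11/3)))) = -128*(93 + (1 + (-4 + 11/3))) = -128*(93 + (1 - 1/3)) = -128*(93 + 2/3) = -128*281/3 = -35968/3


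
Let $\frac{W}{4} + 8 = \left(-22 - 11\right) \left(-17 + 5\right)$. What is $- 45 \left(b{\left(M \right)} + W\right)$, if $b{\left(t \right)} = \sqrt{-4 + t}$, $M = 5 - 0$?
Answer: $-69885$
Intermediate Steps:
$W = 1552$ ($W = -32 + 4 \left(-22 - 11\right) \left(-17 + 5\right) = -32 + 4 \left(\left(-33\right) \left(-12\right)\right) = -32 + 4 \cdot 396 = -32 + 1584 = 1552$)
$M = 5$ ($M = 5 + 0 = 5$)
$- 45 \left(b{\left(M \right)} + W\right) = - 45 \left(\sqrt{-4 + 5} + 1552\right) = - 45 \left(\sqrt{1} + 1552\right) = - 45 \left(1 + 1552\right) = \left(-45\right) 1553 = -69885$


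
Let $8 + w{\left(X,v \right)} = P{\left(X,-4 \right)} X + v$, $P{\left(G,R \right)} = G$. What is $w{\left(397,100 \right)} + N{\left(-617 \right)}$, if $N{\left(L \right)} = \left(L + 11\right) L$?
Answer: $531603$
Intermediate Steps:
$N{\left(L \right)} = L \left(11 + L\right)$ ($N{\left(L \right)} = \left(11 + L\right) L = L \left(11 + L\right)$)
$w{\left(X,v \right)} = -8 + v + X^{2}$ ($w{\left(X,v \right)} = -8 + \left(X X + v\right) = -8 + \left(X^{2} + v\right) = -8 + \left(v + X^{2}\right) = -8 + v + X^{2}$)
$w{\left(397,100 \right)} + N{\left(-617 \right)} = \left(-8 + 100 + 397^{2}\right) - 617 \left(11 - 617\right) = \left(-8 + 100 + 157609\right) - -373902 = 157701 + 373902 = 531603$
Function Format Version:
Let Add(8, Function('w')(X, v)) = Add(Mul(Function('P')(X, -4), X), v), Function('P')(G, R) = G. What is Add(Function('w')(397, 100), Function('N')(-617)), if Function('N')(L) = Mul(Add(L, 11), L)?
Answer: 531603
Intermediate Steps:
Function('N')(L) = Mul(L, Add(11, L)) (Function('N')(L) = Mul(Add(11, L), L) = Mul(L, Add(11, L)))
Function('w')(X, v) = Add(-8, v, Pow(X, 2)) (Function('w')(X, v) = Add(-8, Add(Mul(X, X), v)) = Add(-8, Add(Pow(X, 2), v)) = Add(-8, Add(v, Pow(X, 2))) = Add(-8, v, Pow(X, 2)))
Add(Function('w')(397, 100), Function('N')(-617)) = Add(Add(-8, 100, Pow(397, 2)), Mul(-617, Add(11, -617))) = Add(Add(-8, 100, 157609), Mul(-617, -606)) = Add(157701, 373902) = 531603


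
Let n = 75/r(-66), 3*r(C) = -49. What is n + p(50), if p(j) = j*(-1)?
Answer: -2675/49 ≈ -54.592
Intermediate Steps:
p(j) = -j
r(C) = -49/3 (r(C) = (⅓)*(-49) = -49/3)
n = -225/49 (n = 75/(-49/3) = 75*(-3/49) = -225/49 ≈ -4.5918)
n + p(50) = -225/49 - 1*50 = -225/49 - 50 = -2675/49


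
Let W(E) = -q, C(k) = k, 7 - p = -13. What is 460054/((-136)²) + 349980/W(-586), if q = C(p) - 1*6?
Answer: -95099843/3808 ≈ -24974.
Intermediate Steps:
p = 20 (p = 7 - 1*(-13) = 7 + 13 = 20)
q = 14 (q = 20 - 1*6 = 20 - 6 = 14)
W(E) = -14 (W(E) = -1*14 = -14)
460054/((-136)²) + 349980/W(-586) = 460054/((-136)²) + 349980/(-14) = 460054/18496 + 349980*(-1/14) = 460054*(1/18496) - 174990/7 = 13531/544 - 174990/7 = -95099843/3808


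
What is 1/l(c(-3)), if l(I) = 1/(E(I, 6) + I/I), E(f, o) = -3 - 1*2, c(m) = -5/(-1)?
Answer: -4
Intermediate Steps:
c(m) = 5 (c(m) = -5*(-1) = 5)
E(f, o) = -5 (E(f, o) = -3 - 2 = -5)
l(I) = -1/4 (l(I) = 1/(-5 + I/I) = 1/(-5 + 1) = 1/(-4) = -1/4)
1/l(c(-3)) = 1/(-1/4) = -4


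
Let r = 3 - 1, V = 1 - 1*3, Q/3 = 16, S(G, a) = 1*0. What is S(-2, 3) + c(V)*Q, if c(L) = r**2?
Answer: 192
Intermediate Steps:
S(G, a) = 0
Q = 48 (Q = 3*16 = 48)
V = -2 (V = 1 - 3 = -2)
r = 2
c(L) = 4 (c(L) = 2**2 = 4)
S(-2, 3) + c(V)*Q = 0 + 4*48 = 0 + 192 = 192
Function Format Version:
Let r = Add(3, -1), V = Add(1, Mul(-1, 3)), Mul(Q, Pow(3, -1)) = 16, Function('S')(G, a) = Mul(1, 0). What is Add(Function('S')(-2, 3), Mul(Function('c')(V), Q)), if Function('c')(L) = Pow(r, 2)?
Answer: 192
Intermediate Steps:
Function('S')(G, a) = 0
Q = 48 (Q = Mul(3, 16) = 48)
V = -2 (V = Add(1, -3) = -2)
r = 2
Function('c')(L) = 4 (Function('c')(L) = Pow(2, 2) = 4)
Add(Function('S')(-2, 3), Mul(Function('c')(V), Q)) = Add(0, Mul(4, 48)) = Add(0, 192) = 192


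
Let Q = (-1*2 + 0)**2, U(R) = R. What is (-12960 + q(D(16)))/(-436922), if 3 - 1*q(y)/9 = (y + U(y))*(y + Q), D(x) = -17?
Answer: 16911/436922 ≈ 0.038705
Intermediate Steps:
Q = 4 (Q = (-2 + 0)**2 = (-2)**2 = 4)
q(y) = 27 - 18*y*(4 + y) (q(y) = 27 - 9*(y + y)*(y + 4) = 27 - 9*2*y*(4 + y) = 27 - 18*y*(4 + y))
(-12960 + q(D(16)))/(-436922) = (-12960 + (27 - 72*(-17) - 18*(-17)**2))/(-436922) = (-12960 + (27 + 1224 - 18*289))*(-1/436922) = (-12960 + (27 + 1224 - 5202))*(-1/436922) = (-12960 - 3951)*(-1/436922) = -16911*(-1/436922) = 16911/436922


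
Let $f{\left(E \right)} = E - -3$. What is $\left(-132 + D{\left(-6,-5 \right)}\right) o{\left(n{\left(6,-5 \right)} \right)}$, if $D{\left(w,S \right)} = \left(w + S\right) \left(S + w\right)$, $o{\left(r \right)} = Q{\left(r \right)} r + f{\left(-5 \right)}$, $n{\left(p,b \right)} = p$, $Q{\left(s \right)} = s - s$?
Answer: $22$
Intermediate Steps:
$f{\left(E \right)} = 3 + E$ ($f{\left(E \right)} = E + 3 = 3 + E$)
$Q{\left(s \right)} = 0$
$o{\left(r \right)} = -2$ ($o{\left(r \right)} = 0 r + \left(3 - 5\right) = 0 - 2 = -2$)
$D{\left(w,S \right)} = \left(S + w\right)^{2}$ ($D{\left(w,S \right)} = \left(S + w\right) \left(S + w\right) = \left(S + w\right)^{2}$)
$\left(-132 + D{\left(-6,-5 \right)}\right) o{\left(n{\left(6,-5 \right)} \right)} = \left(-132 + \left(-5 - 6\right)^{2}\right) \left(-2\right) = \left(-132 + \left(-11\right)^{2}\right) \left(-2\right) = \left(-132 + 121\right) \left(-2\right) = \left(-11\right) \left(-2\right) = 22$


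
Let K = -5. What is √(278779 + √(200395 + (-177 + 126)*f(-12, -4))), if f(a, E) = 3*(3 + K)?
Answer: √(278779 + √200701) ≈ 528.42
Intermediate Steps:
f(a, E) = -6 (f(a, E) = 3*(3 - 5) = 3*(-2) = -6)
√(278779 + √(200395 + (-177 + 126)*f(-12, -4))) = √(278779 + √(200395 + (-177 + 126)*(-6))) = √(278779 + √(200395 - 51*(-6))) = √(278779 + √(200395 + 306)) = √(278779 + √200701)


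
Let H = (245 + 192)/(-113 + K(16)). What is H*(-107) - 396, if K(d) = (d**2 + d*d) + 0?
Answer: -10777/21 ≈ -513.19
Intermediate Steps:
K(d) = 2*d**2 (K(d) = (d**2 + d**2) + 0 = 2*d**2 + 0 = 2*d**2)
H = 23/21 (H = (245 + 192)/(-113 + 2*16**2) = 437/(-113 + 2*256) = 437/(-113 + 512) = 437/399 = 437*(1/399) = 23/21 ≈ 1.0952)
H*(-107) - 396 = (23/21)*(-107) - 396 = -2461/21 - 396 = -10777/21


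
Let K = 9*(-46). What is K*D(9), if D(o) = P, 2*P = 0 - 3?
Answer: 621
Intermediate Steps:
P = -3/2 (P = (0 - 3)/2 = (½)*(-3) = -3/2 ≈ -1.5000)
D(o) = -3/2
K = -414
K*D(9) = -414*(-3/2) = 621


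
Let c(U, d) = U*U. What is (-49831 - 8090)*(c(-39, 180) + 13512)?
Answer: -870726393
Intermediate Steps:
c(U, d) = U²
(-49831 - 8090)*(c(-39, 180) + 13512) = (-49831 - 8090)*((-39)² + 13512) = -57921*(1521 + 13512) = -57921*15033 = -870726393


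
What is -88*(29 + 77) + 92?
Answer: -9236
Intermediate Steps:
-88*(29 + 77) + 92 = -88*106 + 92 = -9328 + 92 = -9236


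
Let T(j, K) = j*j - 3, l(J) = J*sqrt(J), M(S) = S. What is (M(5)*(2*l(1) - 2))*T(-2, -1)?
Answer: 0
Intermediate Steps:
l(J) = J**(3/2)
T(j, K) = -3 + j**2 (T(j, K) = j**2 - 3 = -3 + j**2)
(M(5)*(2*l(1) - 2))*T(-2, -1) = (5*(2*1**(3/2) - 2))*(-3 + (-2)**2) = (5*(2*1 - 2))*(-3 + 4) = (5*(2 - 2))*1 = (5*0)*1 = 0*1 = 0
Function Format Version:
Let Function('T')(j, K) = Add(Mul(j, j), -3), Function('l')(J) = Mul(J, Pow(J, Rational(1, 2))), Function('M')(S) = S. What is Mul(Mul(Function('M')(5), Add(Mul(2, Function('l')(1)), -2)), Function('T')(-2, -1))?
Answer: 0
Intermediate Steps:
Function('l')(J) = Pow(J, Rational(3, 2))
Function('T')(j, K) = Add(-3, Pow(j, 2)) (Function('T')(j, K) = Add(Pow(j, 2), -3) = Add(-3, Pow(j, 2)))
Mul(Mul(Function('M')(5), Add(Mul(2, Function('l')(1)), -2)), Function('T')(-2, -1)) = Mul(Mul(5, Add(Mul(2, Pow(1, Rational(3, 2))), -2)), Add(-3, Pow(-2, 2))) = Mul(Mul(5, Add(Mul(2, 1), -2)), Add(-3, 4)) = Mul(Mul(5, Add(2, -2)), 1) = Mul(Mul(5, 0), 1) = Mul(0, 1) = 0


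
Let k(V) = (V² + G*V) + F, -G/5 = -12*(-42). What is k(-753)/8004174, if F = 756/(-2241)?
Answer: 204559199/664346442 ≈ 0.30791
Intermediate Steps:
F = -28/83 (F = 756*(-1/2241) = -28/83 ≈ -0.33735)
G = -2520 (G = -(-60)*(-42) = -5*504 = -2520)
k(V) = -28/83 + V² - 2520*V (k(V) = (V² - 2520*V) - 28/83 = -28/83 + V² - 2520*V)
k(-753)/8004174 = (-28/83 + (-753)² - 2520*(-753))/8004174 = (-28/83 + 567009 + 1897560)*(1/8004174) = (204559199/83)*(1/8004174) = 204559199/664346442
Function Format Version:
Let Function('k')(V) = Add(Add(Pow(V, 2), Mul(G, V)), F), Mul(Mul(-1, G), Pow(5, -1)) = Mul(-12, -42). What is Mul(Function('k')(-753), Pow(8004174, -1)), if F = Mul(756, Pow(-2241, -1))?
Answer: Rational(204559199, 664346442) ≈ 0.30791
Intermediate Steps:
F = Rational(-28, 83) (F = Mul(756, Rational(-1, 2241)) = Rational(-28, 83) ≈ -0.33735)
G = -2520 (G = Mul(-5, Mul(-12, -42)) = Mul(-5, 504) = -2520)
Function('k')(V) = Add(Rational(-28, 83), Pow(V, 2), Mul(-2520, V)) (Function('k')(V) = Add(Add(Pow(V, 2), Mul(-2520, V)), Rational(-28, 83)) = Add(Rational(-28, 83), Pow(V, 2), Mul(-2520, V)))
Mul(Function('k')(-753), Pow(8004174, -1)) = Mul(Add(Rational(-28, 83), Pow(-753, 2), Mul(-2520, -753)), Pow(8004174, -1)) = Mul(Add(Rational(-28, 83), 567009, 1897560), Rational(1, 8004174)) = Mul(Rational(204559199, 83), Rational(1, 8004174)) = Rational(204559199, 664346442)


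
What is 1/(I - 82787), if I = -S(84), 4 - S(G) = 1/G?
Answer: -84/6954443 ≈ -1.2079e-5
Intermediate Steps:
S(G) = 4 - 1/G
I = -335/84 (I = -(4 - 1/84) = -1*335/84 = -335/84 ≈ -3.9881)
1/(I - 82787) = 1/(-335/84 - 82787) = 1/(-6954443/84) = -84/6954443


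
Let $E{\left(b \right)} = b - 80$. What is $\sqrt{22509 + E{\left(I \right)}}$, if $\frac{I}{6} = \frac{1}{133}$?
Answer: $\frac{\sqrt{396747379}}{133} \approx 149.76$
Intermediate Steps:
$I = \frac{6}{133} \approx 0.045113$
$E{\left(b \right)} = -80 + b$
$\sqrt{22509 + E{\left(I \right)}} = \sqrt{22509 + \left(-80 + \frac{6}{133}\right)} = \sqrt{22509 - \frac{10634}{133}} = \sqrt{\frac{2983063}{133}} = \frac{\sqrt{396747379}}{133}$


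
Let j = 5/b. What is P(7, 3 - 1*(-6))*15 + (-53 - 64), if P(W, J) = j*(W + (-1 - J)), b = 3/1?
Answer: -192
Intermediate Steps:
b = 3 (b = 3*1 = 3)
j = 5/3 ≈ 1.6667
P(W, J) = -5/3 - 5*J/3 + 5*W/3 (P(W, J) = 5*(W + (-1 - J))/3 = 5*(-1 + W - J)/3 = -5/3 - 5*J/3 + 5*W/3)
P(7, 3 - 1*(-6))*15 + (-53 - 64) = (-5/3 - 5*(3 - 1*(-6))/3 + (5/3)*7)*15 + (-53 - 64) = (-5/3 - 5*(3 + 6)/3 + 35/3)*15 - 117 = (-5/3 - 5/3*9 + 35/3)*15 - 117 = (-5/3 - 15 + 35/3)*15 - 117 = -5*15 - 117 = -75 - 117 = -192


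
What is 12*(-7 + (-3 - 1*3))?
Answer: -156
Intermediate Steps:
12*(-7 + (-3 - 1*3)) = 12*(-7 + (-3 - 3)) = 12*(-7 - 6) = 12*(-13) = -156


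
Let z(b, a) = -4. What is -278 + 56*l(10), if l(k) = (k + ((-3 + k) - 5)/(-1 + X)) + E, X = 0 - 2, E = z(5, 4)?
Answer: 62/3 ≈ 20.667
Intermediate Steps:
E = -4
X = -2
l(k) = -4/3 + 2*k/3 (l(k) = (k + ((-3 + k) - 5)/(-1 - 2)) - 4 = (k + (-8 + k)/(-3)) - 4 = (k + (-8 + k)*(-1/3)) - 4 = (k + (8/3 - k/3)) - 4 = (8/3 + 2*k/3) - 4 = -4/3 + 2*k/3)
-278 + 56*l(10) = -278 + 56*(-4/3 + (2/3)*10) = -278 + 56*(-4/3 + 20/3) = -278 + 56*(16/3) = -278 + 896/3 = 62/3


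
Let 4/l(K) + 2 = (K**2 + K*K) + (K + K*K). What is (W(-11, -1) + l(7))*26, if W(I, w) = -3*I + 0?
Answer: 16315/19 ≈ 858.68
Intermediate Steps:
l(K) = 4/(-2 + K + 3*K**2) (l(K) = 4/(-2 + ((K**2 + K*K) + (K + K*K))) = 4/(-2 + ((K**2 + K**2) + (K + K**2))) = 4/(-2 + (2*K**2 + (K + K**2))) = 4/(-2 + (K + 3*K**2)) = 4/(-2 + K + 3*K**2))
W(I, w) = -3*I
(W(-11, -1) + l(7))*26 = (-3*(-11) + 4/(-2 + 7 + 3*7**2))*26 = (33 + 4/(-2 + 7 + 3*49))*26 = (33 + 4/(-2 + 7 + 147))*26 = (33 + 4/152)*26 = (33 + 4*(1/152))*26 = (33 + 1/38)*26 = (1255/38)*26 = 16315/19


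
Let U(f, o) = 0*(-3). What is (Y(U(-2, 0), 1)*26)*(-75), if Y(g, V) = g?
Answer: 0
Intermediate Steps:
U(f, o) = 0
(Y(U(-2, 0), 1)*26)*(-75) = (0*26)*(-75) = 0*(-75) = 0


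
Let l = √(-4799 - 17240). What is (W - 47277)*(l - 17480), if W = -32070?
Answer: 1386985560 - 79347*I*√22039 ≈ 1.387e+9 - 1.1779e+7*I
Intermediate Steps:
l = I*√22039 (l = √(-22039) = I*√22039 ≈ 148.46*I)
(W - 47277)*(l - 17480) = (-32070 - 47277)*(I*√22039 - 17480) = -79347*(-17480 + I*√22039) = 1386985560 - 79347*I*√22039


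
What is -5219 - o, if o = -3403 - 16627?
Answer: 14811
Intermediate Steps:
o = -20030
-5219 - o = -5219 - 1*(-20030) = -5219 + 20030 = 14811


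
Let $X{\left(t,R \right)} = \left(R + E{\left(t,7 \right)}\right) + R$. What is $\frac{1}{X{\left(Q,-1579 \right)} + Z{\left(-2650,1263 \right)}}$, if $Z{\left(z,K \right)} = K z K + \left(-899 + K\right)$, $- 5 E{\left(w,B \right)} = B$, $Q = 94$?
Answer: $- \frac{5}{21136003227} \approx -2.3656 \cdot 10^{-10}$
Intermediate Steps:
$E{\left(w,B \right)} = - \frac{B}{5}$
$X{\left(t,R \right)} = - \frac{7}{5} + 2 R$ ($X{\left(t,R \right)} = \left(R - \frac{7}{5}\right) + R = \left(- \frac{7}{5} + R\right) + R = - \frac{7}{5} + 2 R$)
$Z{\left(z,K \right)} = -899 + K + z K^{2}$ ($Z{\left(z,K \right)} = z K^{2} + \left(-899 + K\right) = -899 + K + z K^{2}$)
$\frac{1}{X{\left(Q,-1579 \right)} + Z{\left(-2650,1263 \right)}} = \frac{1}{\left(- \frac{7}{5} + 2 \left(-1579\right)\right) - \left(-364 + 4227197850\right)} = \frac{1}{\left(- \frac{7}{5} - 3158\right) - 4227197486} = \frac{1}{- \frac{15797}{5} - 4227197486} = \frac{1}{- \frac{21136003227}{5}} = - \frac{5}{21136003227}$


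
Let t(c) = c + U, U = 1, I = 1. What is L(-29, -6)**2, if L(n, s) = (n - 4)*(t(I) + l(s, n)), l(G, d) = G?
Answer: 17424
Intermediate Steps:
t(c) = 1 + c (t(c) = c + 1 = 1 + c)
L(n, s) = (-4 + n)*(2 + s) (L(n, s) = (n - 4)*((1 + 1) + s) = (-4 + n)*(2 + s))
L(-29, -6)**2 = (-8 - 4*(-6) + 2*(-29) - 29*(-6))**2 = (-8 + 24 - 58 + 174)**2 = 132**2 = 17424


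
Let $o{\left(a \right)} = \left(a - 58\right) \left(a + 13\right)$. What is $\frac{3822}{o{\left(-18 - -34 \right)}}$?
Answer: $- \frac{91}{29} \approx -3.1379$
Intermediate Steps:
$o{\left(a \right)} = \left(-58 + a\right) \left(13 + a\right)$
$\frac{3822}{o{\left(-18 - -34 \right)}} = \frac{3822}{-754 + \left(-18 - -34\right)^{2} - 45 \left(-18 - -34\right)} = \frac{3822}{-754 + \left(-18 + 34\right)^{2} - 45 \left(-18 + 34\right)} = \frac{3822}{-754 + 16^{2} - 720} = \frac{3822}{-754 + 256 - 720} = \frac{3822}{-1218} = 3822 \left(- \frac{1}{1218}\right) = - \frac{91}{29}$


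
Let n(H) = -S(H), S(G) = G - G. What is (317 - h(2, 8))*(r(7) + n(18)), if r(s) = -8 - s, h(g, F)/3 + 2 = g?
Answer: -4755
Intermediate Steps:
h(g, F) = -6 + 3*g
S(G) = 0
n(H) = 0 (n(H) = -1*0 = 0)
(317 - h(2, 8))*(r(7) + n(18)) = (317 - (-6 + 3*2))*((-8 - 1*7) + 0) = (317 - (-6 + 6))*((-8 - 7) + 0) = (317 - 1*0)*(-15 + 0) = (317 + 0)*(-15) = 317*(-15) = -4755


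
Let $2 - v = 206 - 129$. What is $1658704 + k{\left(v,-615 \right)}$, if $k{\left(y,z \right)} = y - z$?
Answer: $1659244$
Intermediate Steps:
$v = -75$ ($v = 2 - \left(206 - 129\right) = 2 - 77 = -75$)
$1658704 + k{\left(v,-615 \right)} = 1658704 - -540 = 1658704 + \left(-75 + 615\right) = 1658704 + 540 = 1659244$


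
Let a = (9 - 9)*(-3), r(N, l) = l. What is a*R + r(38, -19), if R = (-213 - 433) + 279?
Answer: -19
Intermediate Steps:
R = -367 (R = -646 + 279 = -367)
a = 0 (a = 0*(-3) = 0)
a*R + r(38, -19) = 0*(-367) - 19 = 0 - 19 = -19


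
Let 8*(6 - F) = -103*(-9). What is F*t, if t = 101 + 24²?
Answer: -595083/8 ≈ -74385.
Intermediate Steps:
F = -879/8 (F = 6 - (-103)*(-9)/8 = 6 - ⅛*927 = 6 - 927/8 = -879/8 ≈ -109.88)
t = 677 (t = 101 + 576 = 677)
F*t = -879/8*677 = -595083/8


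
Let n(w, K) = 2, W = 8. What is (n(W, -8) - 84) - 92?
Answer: -174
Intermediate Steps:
(n(W, -8) - 84) - 92 = (2 - 84) - 92 = -82 - 92 = -174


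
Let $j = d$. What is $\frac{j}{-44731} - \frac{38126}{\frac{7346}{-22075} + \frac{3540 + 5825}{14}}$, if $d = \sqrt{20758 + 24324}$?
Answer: $- \frac{11782840300}{206629531} - \frac{\sqrt{45082}}{44731} \approx -57.029$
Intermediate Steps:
$d = \sqrt{45082} \approx 212.33$
$j = \sqrt{45082} \approx 212.33$
$\frac{j}{-44731} - \frac{38126}{\frac{7346}{-22075} + \frac{3540 + 5825}{14}} = \frac{\sqrt{45082}}{-44731} - \frac{38126}{\frac{7346}{-22075} + \frac{3540 + 5825}{14}} = \sqrt{45082} \left(- \frac{1}{44731}\right) - \frac{38126}{7346 \left(- \frac{1}{22075}\right) + 9365 \cdot \frac{1}{14}} = - \frac{\sqrt{45082}}{44731} - \frac{38126}{- \frac{7346}{22075} + \frac{9365}{14}} = - \frac{\sqrt{45082}}{44731} - \frac{38126}{\frac{206629531}{309050}} = - \frac{\sqrt{45082}}{44731} - \frac{11782840300}{206629531} = - \frac{11782840300}{206629531} - \frac{\sqrt{45082}}{44731}$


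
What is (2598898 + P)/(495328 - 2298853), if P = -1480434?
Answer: -1118464/1803525 ≈ -0.62015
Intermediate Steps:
(2598898 + P)/(495328 - 2298853) = (2598898 - 1480434)/(495328 - 2298853) = 1118464/(-1803525) = 1118464*(-1/1803525) = -1118464/1803525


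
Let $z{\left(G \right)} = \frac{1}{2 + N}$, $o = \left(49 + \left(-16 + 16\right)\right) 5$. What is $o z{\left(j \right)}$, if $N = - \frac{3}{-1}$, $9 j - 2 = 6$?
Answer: $49$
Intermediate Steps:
$j = \frac{8}{9}$ ($j = \frac{2}{9} + \frac{1}{9} \cdot 6 = \frac{2}{9} + \frac{2}{3} = \frac{8}{9} \approx 0.88889$)
$N = 3$ ($N = \left(-3\right) \left(-1\right) = 3$)
$o = 245$ ($o = \left(49 + 0\right) 5 = 49 \cdot 5 = 245$)
$z{\left(G \right)} = \frac{1}{5}$ ($z{\left(G \right)} = \frac{1}{2 + 3} = \frac{1}{5}$)
$o z{\left(j \right)} = 245 \cdot \frac{1}{5} = 49$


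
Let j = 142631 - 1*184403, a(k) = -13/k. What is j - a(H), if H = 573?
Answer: -23935343/573 ≈ -41772.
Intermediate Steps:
j = -41772 (j = 142631 - 184403 = -41772)
j - a(H) = -41772 - (-13)/573 = -41772 - 1*(-13/573) = -41772 + 13/573 = -23935343/573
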